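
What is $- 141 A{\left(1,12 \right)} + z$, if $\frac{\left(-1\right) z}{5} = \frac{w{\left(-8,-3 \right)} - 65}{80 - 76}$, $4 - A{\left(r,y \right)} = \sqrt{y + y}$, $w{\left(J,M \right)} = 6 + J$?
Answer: $- \frac{1921}{4} + 282 \sqrt{6} \approx 210.51$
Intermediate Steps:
$A{\left(r,y \right)} = 4 - \sqrt{2} \sqrt{y}$ ($A{\left(r,y \right)} = 4 - \sqrt{y + y} = 4 - \sqrt{2 y} = 4 - \sqrt{2} \sqrt{y}$)
$z = \frac{335}{4}$ ($z = - 5 \frac{\left(6 - 8\right) - 65}{80 - 76} = - 5 \frac{-2 - 65}{4} = - 5 \left(\left(-67\right) \frac{1}{4}\right) = \left(-5\right) \left(- \frac{67}{4}\right) = \frac{335}{4} \approx 83.75$)
$- 141 A{\left(1,12 \right)} + z = - 141 \left(4 - \sqrt{2} \sqrt{12}\right) + \frac{335}{4} = - 141 \left(4 - \sqrt{2} \cdot 2 \sqrt{3}\right) + \frac{335}{4} = - 141 \left(4 - 2 \sqrt{6}\right) + \frac{335}{4} = \left(-564 + 282 \sqrt{6}\right) + \frac{335}{4} = - \frac{1921}{4} + 282 \sqrt{6}$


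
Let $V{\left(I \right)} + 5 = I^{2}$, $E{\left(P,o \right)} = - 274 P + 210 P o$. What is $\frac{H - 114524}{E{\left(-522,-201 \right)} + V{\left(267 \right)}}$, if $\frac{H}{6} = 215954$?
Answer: $\frac{295300}{5561983} \approx 0.053093$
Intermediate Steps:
$E{\left(P,o \right)} = - 274 P + 210 P o$
$H = 1295724$ ($H = 6 \cdot 215954 = 1295724$)
$V{\left(I \right)} = -5 + I^{2}$
$\frac{H - 114524}{E{\left(-522,-201 \right)} + V{\left(267 \right)}} = \frac{1295724 - 114524}{2 \left(-522\right) \left(-137 + 105 \left(-201\right)\right) - \left(5 - 267^{2}\right)} = \frac{1181200}{2 \left(-522\right) \left(-137 - 21105\right) + \left(-5 + 71289\right)} = \frac{1181200}{2 \left(-522\right) \left(-21242\right) + 71284} = \frac{1181200}{22176648 + 71284} = \frac{1181200}{22247932} = 1181200 \cdot \frac{1}{22247932} = \frac{295300}{5561983}$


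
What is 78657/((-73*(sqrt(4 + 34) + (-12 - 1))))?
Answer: 1022541/9563 + 78657*sqrt(38)/9563 ≈ 157.63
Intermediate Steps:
78657/((-73*(sqrt(4 + 34) + (-12 - 1)))) = 78657/((-73*(sqrt(38) - 13))) = 78657/((-73*(-13 + sqrt(38)))) = 78657/(949 - 73*sqrt(38))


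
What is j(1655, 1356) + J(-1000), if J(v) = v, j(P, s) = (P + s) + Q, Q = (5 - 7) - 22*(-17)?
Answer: 2383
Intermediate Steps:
Q = 372 (Q = -2 + 374 = 372)
j(P, s) = 372 + P + s (j(P, s) = (P + s) + 372 = 372 + P + s)
j(1655, 1356) + J(-1000) = (372 + 1655 + 1356) - 1000 = 3383 - 1000 = 2383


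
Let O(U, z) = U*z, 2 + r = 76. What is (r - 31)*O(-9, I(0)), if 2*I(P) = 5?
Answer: -1935/2 ≈ -967.50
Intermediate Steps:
r = 74 (r = -2 + 76 = 74)
I(P) = 5/2 (I(P) = (½)*5 = 5/2)
(r - 31)*O(-9, I(0)) = (74 - 31)*(-9*5/2) = 43*(-45/2) = -1935/2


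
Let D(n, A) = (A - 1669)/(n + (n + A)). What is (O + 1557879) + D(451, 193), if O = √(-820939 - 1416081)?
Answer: 568625343/365 + 2*I*√559255 ≈ 1.5579e+6 + 1495.7*I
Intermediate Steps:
O = 2*I*√559255 (O = √(-2237020) = 2*I*√559255 ≈ 1495.7*I)
D(n, A) = (-1669 + A)/(A + 2*n) (D(n, A) = (-1669 + A)/(n + (A + n)) = (-1669 + A)/(A + 2*n))
(O + 1557879) + D(451, 193) = (2*I*√559255 + 1557879) + (-1669 + 193)/(193 + 2*451) = (1557879 + 2*I*√559255) - 1476/(193 + 902) = (1557879 + 2*I*√559255) - 1476/1095 = (1557879 + 2*I*√559255) + (1/1095)*(-1476) = (1557879 + 2*I*√559255) - 492/365 = 568625343/365 + 2*I*√559255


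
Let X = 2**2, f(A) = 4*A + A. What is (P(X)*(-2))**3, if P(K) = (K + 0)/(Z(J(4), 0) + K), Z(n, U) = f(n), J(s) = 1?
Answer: -512/729 ≈ -0.70233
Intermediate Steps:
f(A) = 5*A
Z(n, U) = 5*n
X = 4
P(K) = K/(5 + K) (P(K) = (K + 0)/(5*1 + K) = K/(5 + K))
(P(X)*(-2))**3 = ((4/(5 + 4))*(-2))**3 = ((4/9)*(-2))**3 = (-8/9)**3 = -512/729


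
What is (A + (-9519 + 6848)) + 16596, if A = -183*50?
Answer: 4775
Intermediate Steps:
A = -9150
(A + (-9519 + 6848)) + 16596 = (-9150 + (-9519 + 6848)) + 16596 = (-9150 - 2671) + 16596 = -11821 + 16596 = 4775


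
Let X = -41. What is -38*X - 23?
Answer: 1535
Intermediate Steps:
-38*X - 23 = -38*(-41) - 23 = 1558 - 23 = 1535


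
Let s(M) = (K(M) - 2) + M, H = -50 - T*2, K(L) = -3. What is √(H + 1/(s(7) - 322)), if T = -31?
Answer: √19195/40 ≈ 3.4636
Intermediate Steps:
H = 12 (H = -50 - (-31)*2 = -50 - 1*(-62) = -50 + 62 = 12)
s(M) = -5 + M (s(M) = (-3 - 2) + M = -5 + M)
√(H + 1/(s(7) - 322)) = √(12 + 1/((-5 + 7) - 322)) = √(12 + 1/(2 - 322)) = √(12 + 1/(-320)) = √(12 - 1/320) = √(3839/320) = √19195/40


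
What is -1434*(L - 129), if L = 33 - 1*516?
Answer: 877608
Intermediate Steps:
L = -483 (L = 33 - 516 = -483)
-1434*(L - 129) = -1434*(-483 - 129) = -1434*(-612) = 877608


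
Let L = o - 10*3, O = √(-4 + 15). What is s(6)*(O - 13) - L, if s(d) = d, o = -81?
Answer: 33 + 6*√11 ≈ 52.900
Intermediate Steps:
O = √11 ≈ 3.3166
L = -111 (L = -81 - 10*3 = -81 - 30 = -111)
s(6)*(O - 13) - L = 6*(√11 - 13) - 1*(-111) = 6*(-13 + √11) + 111 = (-78 + 6*√11) + 111 = 33 + 6*√11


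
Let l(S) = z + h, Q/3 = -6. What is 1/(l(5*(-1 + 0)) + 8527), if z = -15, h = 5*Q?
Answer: 1/8422 ≈ 0.00011874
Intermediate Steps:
Q = -18 (Q = 3*(-6) = -18)
h = -90 (h = 5*(-18) = -90)
l(S) = -105 (l(S) = -15 - 90 = -105)
1/(l(5*(-1 + 0)) + 8527) = 1/(-105 + 8527) = 1/8422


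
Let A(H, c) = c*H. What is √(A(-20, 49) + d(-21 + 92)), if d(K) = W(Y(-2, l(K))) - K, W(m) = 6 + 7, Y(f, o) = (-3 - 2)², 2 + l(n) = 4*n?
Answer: I*√1038 ≈ 32.218*I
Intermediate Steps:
l(n) = -2 + 4*n
A(H, c) = H*c
Y(f, o) = 25 (Y(f, o) = (-5)² = 25)
W(m) = 13
d(K) = 13 - K
√(A(-20, 49) + d(-21 + 92)) = √(-20*49 + (13 - (-21 + 92))) = √(-980 + (13 - 1*71)) = √(-980 + (13 - 71)) = √(-980 - 58) = √(-1038) = I*√1038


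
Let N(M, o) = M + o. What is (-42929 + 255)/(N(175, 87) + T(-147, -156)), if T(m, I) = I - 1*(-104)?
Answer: -21337/105 ≈ -203.21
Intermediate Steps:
T(m, I) = 104 + I (T(m, I) = I + 104 = 104 + I)
(-42929 + 255)/(N(175, 87) + T(-147, -156)) = (-42929 + 255)/((175 + 87) + (104 - 156)) = -42674/(262 - 52) = -42674/210 = -42674*1/210 = -21337/105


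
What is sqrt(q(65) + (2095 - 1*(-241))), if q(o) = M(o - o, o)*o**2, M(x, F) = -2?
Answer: I*sqrt(6114) ≈ 78.192*I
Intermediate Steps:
q(o) = -2*o**2
sqrt(q(65) + (2095 - 1*(-241))) = sqrt(-2*65**2 + (2095 - 1*(-241))) = sqrt(-2*4225 + (2095 + 241)) = sqrt(-8450 + 2336) = sqrt(-6114) = I*sqrt(6114)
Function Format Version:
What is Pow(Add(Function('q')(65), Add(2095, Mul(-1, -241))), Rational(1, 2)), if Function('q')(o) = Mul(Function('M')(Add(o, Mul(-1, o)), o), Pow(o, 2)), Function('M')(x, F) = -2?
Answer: Mul(I, Pow(6114, Rational(1, 2))) ≈ Mul(78.192, I)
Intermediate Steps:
Function('q')(o) = Mul(-2, Pow(o, 2))
Pow(Add(Function('q')(65), Add(2095, Mul(-1, -241))), Rational(1, 2)) = Pow(Add(Mul(-2, Pow(65, 2)), Add(2095, Mul(-1, -241))), Rational(1, 2)) = Pow(Add(Mul(-2, 4225), Add(2095, 241)), Rational(1, 2)) = Pow(Add(-8450, 2336), Rational(1, 2)) = Pow(-6114, Rational(1, 2)) = Mul(I, Pow(6114, Rational(1, 2)))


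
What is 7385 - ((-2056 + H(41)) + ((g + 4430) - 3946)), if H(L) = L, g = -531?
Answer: 9447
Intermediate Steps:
7385 - ((-2056 + H(41)) + ((g + 4430) - 3946)) = 7385 - ((-2056 + 41) + ((-531 + 4430) - 3946)) = 7385 - (-2015 + (3899 - 3946)) = 7385 - (-2015 - 47) = 7385 - 1*(-2062) = 7385 + 2062 = 9447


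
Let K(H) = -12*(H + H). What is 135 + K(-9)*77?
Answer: 16767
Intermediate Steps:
K(H) = -24*H
135 + K(-9)*77 = 135 - 24*(-9)*77 = 135 + 216*77 = 135 + 16632 = 16767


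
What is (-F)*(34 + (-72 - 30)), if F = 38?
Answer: 2584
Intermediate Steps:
(-F)*(34 + (-72 - 30)) = (-1*38)*(34 + (-72 - 30)) = -38*(34 - 102) = -38*(-68) = 2584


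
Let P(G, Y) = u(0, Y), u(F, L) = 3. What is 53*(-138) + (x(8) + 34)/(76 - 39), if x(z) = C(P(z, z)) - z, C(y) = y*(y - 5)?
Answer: -270598/37 ≈ -7313.5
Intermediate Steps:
P(G, Y) = 3
C(y) = y*(-5 + y)
x(z) = -6 - z (x(z) = 3*(-5 + 3) - z = 3*(-2) - z = -6 - z)
53*(-138) + (x(8) + 34)/(76 - 39) = 53*(-138) + ((-6 - 1*8) + 34)/(76 - 39) = -7314 + ((-6 - 8) + 34)/37 = -7314 + (-14 + 34)*(1/37) = -7314 + 20*(1/37) = -7314 + 20/37 = -270598/37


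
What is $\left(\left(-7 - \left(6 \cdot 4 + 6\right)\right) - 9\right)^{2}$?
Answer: $2116$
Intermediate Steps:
$\left(\left(-7 - \left(6 \cdot 4 + 6\right)\right) - 9\right)^{2} = \left(\left(-7 - \left(24 + 6\right)\right) - 9\right)^{2} = \left(\left(-7 - 30\right) - 9\right)^{2} = \left(-37 - 9\right)^{2} = \left(-46\right)^{2} = 2116$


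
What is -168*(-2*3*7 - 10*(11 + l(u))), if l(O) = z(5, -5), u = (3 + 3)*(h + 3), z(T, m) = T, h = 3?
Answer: 33936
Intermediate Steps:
u = 36 (u = (3 + 3)*(3 + 3) = 6*6 = 36)
l(O) = 5
-168*(-2*3*7 - 10*(11 + l(u))) = -168*(-2*3*7 - 10*(11 + 5)) = -168*(-6*7 - 10*16) = -168*(-42 - 160) = -168*(-202) = 33936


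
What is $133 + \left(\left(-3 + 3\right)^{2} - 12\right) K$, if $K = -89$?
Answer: $1201$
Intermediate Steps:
$133 + \left(\left(-3 + 3\right)^{2} - 12\right) K = 133 + \left(\left(-3 + 3\right)^{2} - 12\right) \left(-89\right) = 133 + \left(0^{2} - 12\right) \left(-89\right) = 133 + \left(0 - 12\right) \left(-89\right) = 133 - -1068 = 133 + 1068 = 1201$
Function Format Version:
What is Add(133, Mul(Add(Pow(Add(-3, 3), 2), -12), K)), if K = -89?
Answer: 1201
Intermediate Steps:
Add(133, Mul(Add(Pow(Add(-3, 3), 2), -12), K)) = Add(133, Mul(Add(Pow(Add(-3, 3), 2), -12), -89)) = Add(133, Mul(Add(Pow(0, 2), -12), -89)) = Add(133, Mul(Add(0, -12), -89)) = Add(133, Mul(-12, -89)) = Add(133, 1068) = 1201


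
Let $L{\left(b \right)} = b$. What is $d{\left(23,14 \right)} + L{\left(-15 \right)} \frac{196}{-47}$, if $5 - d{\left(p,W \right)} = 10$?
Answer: $\frac{2705}{47} \approx 57.553$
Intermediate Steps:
$d{\left(p,W \right)} = -5$ ($d{\left(p,W \right)} = 5 - 10 = -5$)
$d{\left(23,14 \right)} + L{\left(-15 \right)} \frac{196}{-47} = -5 - 15 \frac{196}{-47} = -5 - 15 \cdot 196 \left(- \frac{1}{47}\right) = -5 - - \frac{2940}{47} = -5 + \frac{2940}{47} = \frac{2705}{47}$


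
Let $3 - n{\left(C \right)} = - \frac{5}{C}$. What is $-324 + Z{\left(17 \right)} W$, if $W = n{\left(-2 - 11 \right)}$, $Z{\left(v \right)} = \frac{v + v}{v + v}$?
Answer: $- \frac{4178}{13} \approx -321.38$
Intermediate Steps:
$Z{\left(v \right)} = 1$ ($Z{\left(v \right)} = \frac{2 v}{2 v} = 2 v \frac{1}{2 v} = 1$)
$n{\left(C \right)} = 3 + \frac{5}{C}$ ($n{\left(C \right)} = 3 - - \frac{5}{C} = 3 + \frac{5}{C}$)
$W = \frac{34}{13}$ ($W = 3 + \frac{5}{-2 - 11} = 3 + \frac{5}{-13} = 3 + 5 \left(- \frac{1}{13}\right) = 3 - \frac{5}{13} = \frac{34}{13} \approx 2.6154$)
$-324 + Z{\left(17 \right)} W = -324 + 1 \cdot \frac{34}{13} = -324 + \frac{34}{13} = - \frac{4178}{13}$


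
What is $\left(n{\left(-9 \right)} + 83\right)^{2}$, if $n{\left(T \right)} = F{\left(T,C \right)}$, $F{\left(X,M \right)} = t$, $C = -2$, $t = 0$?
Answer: $6889$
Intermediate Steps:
$F{\left(X,M \right)} = 0$
$n{\left(T \right)} = 0$
$\left(n{\left(-9 \right)} + 83\right)^{2} = \left(0 + 83\right)^{2} = 83^{2} = 6889$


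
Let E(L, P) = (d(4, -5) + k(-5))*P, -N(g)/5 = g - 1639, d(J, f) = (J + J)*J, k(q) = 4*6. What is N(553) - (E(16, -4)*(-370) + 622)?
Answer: -78072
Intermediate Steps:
k(q) = 24
d(J, f) = 2*J² (d(J, f) = (2*J)*J = 2*J²)
N(g) = 8195 - 5*g (N(g) = -5*(g - 1639) = -5*(-1639 + g) = 8195 - 5*g)
E(L, P) = 56*P (E(L, P) = (2*4² + 24)*P = (2*16 + 24)*P = (32 + 24)*P = 56*P)
N(553) - (E(16, -4)*(-370) + 622) = (8195 - 5*553) - ((56*(-4))*(-370) + 622) = (8195 - 2765) - (-224*(-370) + 622) = 5430 - (82880 + 622) = 5430 - 1*83502 = 5430 - 83502 = -78072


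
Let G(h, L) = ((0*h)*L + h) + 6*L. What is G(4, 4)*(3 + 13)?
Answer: 448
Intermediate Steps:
G(h, L) = h + 6*L (G(h, L) = (0*L + h) + 6*L = (0 + h) + 6*L = h + 6*L)
G(4, 4)*(3 + 13) = (4 + 6*4)*(3 + 13) = (4 + 24)*16 = 28*16 = 448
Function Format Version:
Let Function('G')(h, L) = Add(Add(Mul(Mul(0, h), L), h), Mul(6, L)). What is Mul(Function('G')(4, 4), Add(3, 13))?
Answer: 448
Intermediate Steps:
Function('G')(h, L) = Add(h, Mul(6, L)) (Function('G')(h, L) = Add(Add(Mul(0, L), h), Mul(6, L)) = Add(Add(0, h), Mul(6, L)) = Add(h, Mul(6, L)))
Mul(Function('G')(4, 4), Add(3, 13)) = Mul(Add(4, Mul(6, 4)), Add(3, 13)) = Mul(Add(4, 24), 16) = Mul(28, 16) = 448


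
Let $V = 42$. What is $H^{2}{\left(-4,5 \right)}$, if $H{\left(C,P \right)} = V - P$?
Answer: $1369$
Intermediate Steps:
$H{\left(C,P \right)} = 42 - P$
$H^{2}{\left(-4,5 \right)} = \left(42 - 5\right)^{2} = 37^{2} = 1369$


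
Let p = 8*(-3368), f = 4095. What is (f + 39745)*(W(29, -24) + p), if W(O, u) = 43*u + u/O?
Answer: -35568619520/29 ≈ -1.2265e+9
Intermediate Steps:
p = -26944
(f + 39745)*(W(29, -24) + p) = (4095 + 39745)*((43*(-24) - 24/29) - 26944) = 43840*((-1032 - 24*1/29) - 26944) = 43840*((-1032 - 24/29) - 26944) = 43840*(-29952/29 - 26944) = 43840*(-811328/29) = -35568619520/29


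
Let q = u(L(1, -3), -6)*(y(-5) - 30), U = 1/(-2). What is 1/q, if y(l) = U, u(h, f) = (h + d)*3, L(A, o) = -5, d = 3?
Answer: 1/183 ≈ 0.0054645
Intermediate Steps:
U = -1/2 ≈ -0.50000
u(h, f) = 9 + 3*h (u(h, f) = (h + 3)*3 = (3 + h)*3 = 9 + 3*h)
y(l) = -1/2
q = 183 (q = (9 + 3*(-5))*(-1/2 - 30) = (9 - 15)*(-61/2) = -6*(-61/2) = 183)
1/q = 1/183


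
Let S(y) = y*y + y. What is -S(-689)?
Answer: -474032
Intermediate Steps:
S(y) = y + y² (S(y) = y² + y = y + y²)
-S(-689) = -(-689)*(1 - 689) = -(-689)*(-688) = -1*474032 = -474032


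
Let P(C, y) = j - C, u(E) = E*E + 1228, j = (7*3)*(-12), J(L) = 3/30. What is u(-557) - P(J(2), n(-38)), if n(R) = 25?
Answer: 3117291/10 ≈ 3.1173e+5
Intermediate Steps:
J(L) = ⅒ (J(L) = 3*(1/30) = ⅒)
j = -252 (j = 21*(-12) = -252)
u(E) = 1228 + E² (u(E) = E² + 1228 = 1228 + E²)
P(C, y) = -252 - C
u(-557) - P(J(2), n(-38)) = (1228 + (-557)²) - (-252 - 1*⅒) = (1228 + 310249) - (-252 - ⅒) = 311477 - 1*(-2521/10) = 311477 + 2521/10 = 3117291/10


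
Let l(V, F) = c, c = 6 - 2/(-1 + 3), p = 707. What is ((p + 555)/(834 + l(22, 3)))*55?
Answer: 69410/839 ≈ 82.729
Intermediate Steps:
c = 5 (c = 6 - 2/2 = 6 - 2*½ = 6 - 1 = 5)
l(V, F) = 5
((p + 555)/(834 + l(22, 3)))*55 = ((707 + 555)/(834 + 5))*55 = (1262/839)*55 = 69410/839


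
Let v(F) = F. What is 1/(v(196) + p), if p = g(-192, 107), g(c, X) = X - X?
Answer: 1/196 ≈ 0.0051020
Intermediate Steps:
g(c, X) = 0
p = 0
1/(v(196) + p) = 1/(196 + 0) = 1/196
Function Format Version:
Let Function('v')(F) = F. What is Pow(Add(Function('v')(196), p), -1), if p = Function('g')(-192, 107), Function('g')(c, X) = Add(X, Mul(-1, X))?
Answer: Rational(1, 196) ≈ 0.0051020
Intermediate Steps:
Function('g')(c, X) = 0
p = 0
Pow(Add(Function('v')(196), p), -1) = Pow(Add(196, 0), -1) = Pow(196, -1) = Rational(1, 196)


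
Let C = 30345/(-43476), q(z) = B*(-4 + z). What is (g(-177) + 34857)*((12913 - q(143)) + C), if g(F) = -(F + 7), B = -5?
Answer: 6907220054567/14492 ≈ 4.7662e+8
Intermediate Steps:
g(F) = -7 - F (g(F) = -(7 + F) = -7 - F)
q(z) = 20 - 5*z (q(z) = -5*(-4 + z) = 20 - 5*z)
C = -10115/14492 (C = 30345*(-1/43476) = -10115/14492 ≈ -0.69797)
(g(-177) + 34857)*((12913 - q(143)) + C) = ((-7 - 1*(-177)) + 34857)*((12913 - (20 - 5*143)) - 10115/14492) = ((-7 + 177) + 34857)*((12913 - (20 - 715)) - 10115/14492) = (170 + 34857)*((12913 - 1*(-695)) - 10115/14492) = 35027*((12913 + 695) - 10115/14492) = 35027*(13608 - 10115/14492) = 35027*(197197021/14492) = 6907220054567/14492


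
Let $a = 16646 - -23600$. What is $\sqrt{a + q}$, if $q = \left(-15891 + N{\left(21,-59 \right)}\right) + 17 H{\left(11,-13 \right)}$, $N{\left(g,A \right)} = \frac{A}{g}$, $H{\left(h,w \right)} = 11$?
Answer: $\frac{\sqrt{10821783}}{21} \approx 156.65$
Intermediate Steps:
$q = - \frac{329843}{21}$ ($q = \left(-15891 - \frac{59}{21}\right) + 17 \cdot 11 = \left(-15891 - \frac{59}{21}\right) + 187 = - \frac{333770}{21} + 187 = - \frac{329843}{21} \approx -15707.0$)
$a = 40246$ ($a = 16646 + 23600 = 40246$)
$\sqrt{a + q} = \sqrt{40246 - \frac{329843}{21}} = \sqrt{\frac{515323}{21}} = \frac{\sqrt{10821783}}{21}$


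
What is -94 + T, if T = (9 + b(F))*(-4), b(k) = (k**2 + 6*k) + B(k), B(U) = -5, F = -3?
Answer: -74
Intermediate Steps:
b(k) = -5 + k**2 + 6*k (b(k) = (k**2 + 6*k) - 5 = -5 + k**2 + 6*k)
T = 20 (T = (9 + (-5 + (-3)**2 + 6*(-3)))*(-4) = (9 + (-5 + 9 - 18))*(-4) = (9 - 14)*(-4) = -5*(-4) = 20)
-94 + T = -94 + 20 = -74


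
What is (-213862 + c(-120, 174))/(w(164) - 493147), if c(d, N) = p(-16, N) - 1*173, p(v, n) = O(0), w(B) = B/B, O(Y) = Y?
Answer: 71345/164382 ≈ 0.43402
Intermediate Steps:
w(B) = 1
p(v, n) = 0
c(d, N) = -173 (c(d, N) = 0 - 1*173 = 0 - 173 = -173)
(-213862 + c(-120, 174))/(w(164) - 493147) = (-213862 - 173)/(1 - 493147) = -214035/(-493146) = -214035*(-1/493146) = 71345/164382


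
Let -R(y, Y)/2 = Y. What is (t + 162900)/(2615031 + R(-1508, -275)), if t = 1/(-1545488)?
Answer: 251759995199/4042349048528 ≈ 0.062281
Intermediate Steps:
R(y, Y) = -2*Y
t = -1/1545488 ≈ -6.4704e-7
(t + 162900)/(2615031 + R(-1508, -275)) = (-1/1545488 + 162900)/(2615031 - 2*(-275)) = 251759995199/(1545488*(2615031 + 550)) = (251759995199/1545488)/2615581 = (251759995199/1545488)*(1/2615581) = 251759995199/4042349048528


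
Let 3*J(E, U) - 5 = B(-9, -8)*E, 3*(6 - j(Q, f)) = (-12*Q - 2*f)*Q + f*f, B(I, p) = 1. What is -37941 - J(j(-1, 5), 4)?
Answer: -341479/9 ≈ -37942.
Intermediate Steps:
j(Q, f) = 6 - f²/3 - Q*(-12*Q - 2*f)/3 (j(Q, f) = 6 - ((-12*Q - 2*f)*Q + f*f)/3 = 6 - (Q*(-12*Q - 2*f) + f²)/3 = 6 - (f² + Q*(-12*Q - 2*f))/3 = 6 + (-f²/3 - Q*(-12*Q - 2*f)/3) = 6 - f²/3 - Q*(-12*Q - 2*f)/3)
J(E, U) = 5/3 + E/3 (J(E, U) = 5/3 + (1*E)/3 = 5/3 + E/3)
-37941 - J(j(-1, 5), 4) = -37941 - (5/3 + (6 + 4*(-1)² - ⅓*5² + (⅔)*(-1)*5)/3) = -37941 - (5/3 + (6 + 4*1 - ⅓*25 - 10/3)/3) = -37941 - (5/3 + (6 + 4 - 25/3 - 10/3)/3) = -37941 - (5/3 + (⅓)*(-5/3)) = -37941 - (5/3 - 5/9) = -37941 - 1*10/9 = -37941 - 10/9 = -341479/9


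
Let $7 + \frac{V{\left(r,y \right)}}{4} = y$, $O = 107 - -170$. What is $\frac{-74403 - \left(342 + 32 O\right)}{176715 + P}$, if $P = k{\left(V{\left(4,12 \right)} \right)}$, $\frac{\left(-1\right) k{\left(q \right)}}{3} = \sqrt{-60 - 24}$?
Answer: $- \frac{78174415}{165228529} - \frac{167218 i \sqrt{21}}{10409397327} \approx -0.47313 - 7.3615 \cdot 10^{-5} i$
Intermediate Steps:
$O = 277$ ($O = 107 + 170 = 277$)
$V{\left(r,y \right)} = -28 + 4 y$
$k{\left(q \right)} = - 6 i \sqrt{21}$ ($k{\left(q \right)} = - 3 \sqrt{-60 - 24} = - 3 \sqrt{-84} = - 3 \cdot 2 i \sqrt{21} = - 6 i \sqrt{21}$)
$P = - 6 i \sqrt{21} \approx - 27.495 i$
$\frac{-74403 - \left(342 + 32 O\right)}{176715 + P} = \frac{-74403 - 9206}{176715 - 6 i \sqrt{21}} = - \frac{83609}{176715 - 6 i \sqrt{21}}$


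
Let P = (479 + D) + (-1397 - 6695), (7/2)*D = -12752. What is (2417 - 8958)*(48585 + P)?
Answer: -1709163300/7 ≈ -2.4417e+8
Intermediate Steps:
D = -25504/7 (D = (2/7)*(-12752) = -25504/7 ≈ -3643.4)
P = -78795/7 (P = (479 - 25504/7) + (-1397 - 6695) = -22151/7 - 8092 = -78795/7 ≈ -11256.)
(2417 - 8958)*(48585 + P) = (2417 - 8958)*(48585 - 78795/7) = -6541*261300/7 = -1709163300/7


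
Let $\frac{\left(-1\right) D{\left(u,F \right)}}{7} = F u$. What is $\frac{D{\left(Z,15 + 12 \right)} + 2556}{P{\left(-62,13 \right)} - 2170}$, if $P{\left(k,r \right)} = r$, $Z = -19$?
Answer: $- \frac{2049}{719} \approx -2.8498$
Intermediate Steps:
$D{\left(u,F \right)} = - 7 F u$
$\frac{D{\left(Z,15 + 12 \right)} + 2556}{P{\left(-62,13 \right)} - 2170} = \frac{\left(-7\right) \left(15 + 12\right) \left(-19\right) + 2556}{13 - 2170} = \frac{\left(-7\right) 27 \left(-19\right) + 2556}{-2157} = \left(3591 + 2556\right) \left(- \frac{1}{2157}\right) = 6147 \left(- \frac{1}{2157}\right) = - \frac{2049}{719}$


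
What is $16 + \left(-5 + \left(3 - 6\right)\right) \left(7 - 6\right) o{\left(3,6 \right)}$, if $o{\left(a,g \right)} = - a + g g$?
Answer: $-248$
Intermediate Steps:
$o{\left(a,g \right)} = g^{2} - a$ ($o{\left(a,g \right)} = - a + g^{2} = g^{2} - a$)
$16 + \left(-5 + \left(3 - 6\right)\right) \left(7 - 6\right) o{\left(3,6 \right)} = 16 + \left(-5 + \left(3 - 6\right)\right) \left(7 - 6\right) \left(6^{2} - 3\right) = 16 + \left(-5 + \left(3 - 6\right)\right) 1 \left(36 - 3\right) = 16 + \left(-5 - 3\right) 1 \cdot 33 = 16 + \left(-8\right) 1 \cdot 33 = 16 - 264 = -248$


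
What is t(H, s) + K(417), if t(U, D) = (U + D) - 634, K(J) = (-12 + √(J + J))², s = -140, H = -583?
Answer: -1357 + (12 - √834)² ≈ -1072.1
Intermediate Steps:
K(J) = (-12 + √2*√J)² (K(J) = (-12 + √(2*J))² = (-12 + √2*√J)²)
t(U, D) = -634 + D + U (t(U, D) = (D + U) - 634 = -634 + D + U)
t(H, s) + K(417) = (-634 - 140 - 583) + (-12 + √2*√417)² = -1357 + (-12 + √834)²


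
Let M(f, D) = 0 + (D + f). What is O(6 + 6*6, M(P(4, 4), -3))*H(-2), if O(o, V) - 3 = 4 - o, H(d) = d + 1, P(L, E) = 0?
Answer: 35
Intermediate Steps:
M(f, D) = D + f
H(d) = 1 + d
O(o, V) = 7 - o (O(o, V) = 3 + (4 - o) = 7 - o)
O(6 + 6*6, M(P(4, 4), -3))*H(-2) = (7 - (6 + 6*6))*(1 - 2) = (7 - (6 + 36))*(-1) = (7 - 1*42)*(-1) = (7 - 42)*(-1) = -35*(-1) = 35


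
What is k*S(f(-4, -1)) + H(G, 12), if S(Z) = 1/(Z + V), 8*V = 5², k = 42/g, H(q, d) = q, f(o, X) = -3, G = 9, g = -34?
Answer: -15/17 ≈ -0.88235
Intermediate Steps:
k = -21/17 (k = 42/(-34) = 42*(-1/34) = -21/17 ≈ -1.2353)
V = 25/8 (V = (⅛)*5² = (⅛)*25 = 25/8 ≈ 3.1250)
S(Z) = 1/(25/8 + Z) (S(Z) = 1/(Z + 25/8) = 1/(25/8 + Z))
k*S(f(-4, -1)) + H(G, 12) = -168/(17*(25 + 8*(-3))) + 9 = -168/(17*(25 - 24)) + 9 = -168/(17*1) + 9 = -168/17 + 9 = -15/17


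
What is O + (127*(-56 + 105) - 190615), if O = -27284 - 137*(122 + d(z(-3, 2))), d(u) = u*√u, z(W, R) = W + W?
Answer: -228390 + 822*I*√6 ≈ -2.2839e+5 + 2013.5*I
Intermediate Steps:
z(W, R) = 2*W
d(u) = u^(3/2)
O = -43998 + 822*I*√6 (O = -27284 - 137*(122 + (2*(-3))^(3/2)) = -27284 - 137*(122 + (-6)^(3/2)) = -27284 - 137*(122 - 6*I*√6) = -27284 - (16714 - 822*I*√6) = -27284 + (-16714 + 822*I*√6) = -43998 + 822*I*√6 ≈ -43998.0 + 2013.5*I)
O + (127*(-56 + 105) - 190615) = (-43998 + 822*I*√6) + (127*(-56 + 105) - 190615) = (-43998 + 822*I*√6) + (127*49 - 190615) = (-43998 + 822*I*√6) + (6223 - 190615) = (-43998 + 822*I*√6) - 184392 = -228390 + 822*I*√6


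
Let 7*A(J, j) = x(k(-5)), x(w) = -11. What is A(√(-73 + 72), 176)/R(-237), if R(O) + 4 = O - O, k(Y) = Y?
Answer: 11/28 ≈ 0.39286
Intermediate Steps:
R(O) = -4 (R(O) = -4 + (O - O) = -4 + 0 = -4)
A(J, j) = -11/7 (A(J, j) = (⅐)*(-11) = -11/7)
A(√(-73 + 72), 176)/R(-237) = -11/7/(-4) = -11/7*(-¼) = 11/28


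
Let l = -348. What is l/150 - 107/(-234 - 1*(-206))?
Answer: 1051/700 ≈ 1.5014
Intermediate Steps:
l/150 - 107/(-234 - 1*(-206)) = -348/150 - 107/(-234 - 1*(-206)) = -348*1/150 - 107/(-234 + 206) = -58/25 - 107/(-28) = -58/25 - 107*(-1/28) = -58/25 + 107/28 = 1051/700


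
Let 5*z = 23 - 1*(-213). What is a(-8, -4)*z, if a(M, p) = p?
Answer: -944/5 ≈ -188.80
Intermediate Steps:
z = 236/5 (z = (23 - 1*(-213))/5 = (23 + 213)/5 = (1/5)*236 = 236/5 ≈ 47.200)
a(-8, -4)*z = -4*236/5 = -944/5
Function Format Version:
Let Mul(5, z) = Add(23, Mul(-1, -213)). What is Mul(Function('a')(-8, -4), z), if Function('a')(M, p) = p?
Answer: Rational(-944, 5) ≈ -188.80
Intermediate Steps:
z = Rational(236, 5) (z = Mul(Rational(1, 5), Add(23, Mul(-1, -213))) = Mul(Rational(1, 5), Add(23, 213)) = Mul(Rational(1, 5), 236) = Rational(236, 5) ≈ 47.200)
Mul(Function('a')(-8, -4), z) = Mul(-4, Rational(236, 5)) = Rational(-944, 5)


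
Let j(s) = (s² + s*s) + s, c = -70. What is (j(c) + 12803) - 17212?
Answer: 5321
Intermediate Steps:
j(s) = s + 2*s² (j(s) = (s² + s²) + s = 2*s² + s = s + 2*s²)
(j(c) + 12803) - 17212 = (-70*(1 + 2*(-70)) + 12803) - 17212 = (-70*(1 - 140) + 12803) - 17212 = (-70*(-139) + 12803) - 17212 = (9730 + 12803) - 17212 = 22533 - 17212 = 5321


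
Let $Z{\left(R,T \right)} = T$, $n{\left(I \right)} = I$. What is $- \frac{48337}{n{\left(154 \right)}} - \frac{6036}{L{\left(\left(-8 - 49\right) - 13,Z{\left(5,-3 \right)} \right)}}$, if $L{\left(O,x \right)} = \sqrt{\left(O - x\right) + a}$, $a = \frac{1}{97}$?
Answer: $- \frac{48337}{154} + \frac{1006 i \sqrt{194}}{19} \approx -313.88 + 737.47 i$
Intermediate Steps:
$a = \frac{1}{97} \approx 0.010309$
$L{\left(O,x \right)} = \sqrt{\frac{1}{97} + O - x}$ ($L{\left(O,x \right)} = \sqrt{\left(O - x\right) + \frac{1}{97}} = \sqrt{\frac{1}{97} + O - x}$)
$- \frac{48337}{n{\left(154 \right)}} - \frac{6036}{L{\left(\left(-8 - 49\right) - 13,Z{\left(5,-3 \right)} \right)}} = - \frac{48337}{154} - \frac{6036}{\frac{1}{97} \sqrt{97 - -28227 + 9409 \left(\left(-8 - 49\right) - 13\right)}} = \left(-48337\right) \frac{1}{154} - \frac{6036}{\frac{1}{97} \sqrt{97 + 28227 + 9409 \left(-57 - 13\right)}} = - \frac{48337}{154} - \frac{6036}{\frac{1}{97} \sqrt{97 + 28227 + 9409 \left(-70\right)}} = - \frac{48337}{154} - \frac{6036}{\frac{1}{97} \sqrt{97 + 28227 - 658630}} = - \frac{48337}{154} - \frac{6036}{\frac{1}{97} \sqrt{-630306}} = - \frac{48337}{154} - \frac{6036}{\frac{1}{97} \cdot 57 i \sqrt{194}} = - \frac{48337}{154} - \frac{6036}{\frac{57}{97} i \sqrt{194}} = - \frac{48337}{154} - 6036 \left(- \frac{i \sqrt{194}}{114}\right) = - \frac{48337}{154} + \frac{1006 i \sqrt{194}}{19}$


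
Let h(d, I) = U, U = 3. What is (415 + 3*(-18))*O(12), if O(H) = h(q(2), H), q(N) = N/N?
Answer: 1083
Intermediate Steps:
q(N) = 1
h(d, I) = 3
O(H) = 3
(415 + 3*(-18))*O(12) = (415 + 3*(-18))*3 = (415 - 54)*3 = 361*3 = 1083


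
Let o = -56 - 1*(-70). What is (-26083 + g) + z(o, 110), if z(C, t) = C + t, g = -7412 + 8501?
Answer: -24870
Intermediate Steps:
g = 1089
o = 14 (o = -56 + 70 = 14)
(-26083 + g) + z(o, 110) = (-26083 + 1089) + (14 + 110) = -24994 + 124 = -24870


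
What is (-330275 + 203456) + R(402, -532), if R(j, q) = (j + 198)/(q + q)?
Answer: -16867002/133 ≈ -1.2682e+5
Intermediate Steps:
R(j, q) = (198 + j)/(2*q) (R(j, q) = (198 + j)/((2*q)) = (198 + j)*(1/(2*q)) = (198 + j)/(2*q))
(-330275 + 203456) + R(402, -532) = (-330275 + 203456) + (½)*(198 + 402)/(-532) = -126819 + (½)*(-1/532)*600 = -126819 - 75/133 = -16867002/133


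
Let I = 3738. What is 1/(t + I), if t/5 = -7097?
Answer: -1/31747 ≈ -3.1499e-5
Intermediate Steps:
t = -35485 (t = 5*(-7097) = -35485)
1/(t + I) = 1/(-35485 + 3738) = 1/(-31747) = -1/31747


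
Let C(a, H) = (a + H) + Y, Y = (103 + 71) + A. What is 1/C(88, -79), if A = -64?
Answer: 1/119 ≈ 0.0084034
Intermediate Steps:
Y = 110 (Y = (103 + 71) - 64 = 174 - 64 = 110)
C(a, H) = 110 + H + a (C(a, H) = (a + H) + 110 = (H + a) + 110 = 110 + H + a)
1/C(88, -79) = 1/(110 - 79 + 88) = 1/119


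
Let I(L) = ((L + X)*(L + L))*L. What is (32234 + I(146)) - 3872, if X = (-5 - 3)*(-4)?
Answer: 7616858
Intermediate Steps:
X = 32 (X = -8*(-4) = 32)
I(L) = 2*L²*(32 + L) (I(L) = ((L + 32)*(L + L))*L = ((32 + L)*(2*L))*L = (2*L*(32 + L))*L = 2*L²*(32 + L))
(32234 + I(146)) - 3872 = (32234 + 2*146²*(32 + 146)) - 3872 = (32234 + 2*21316*178) - 3872 = (32234 + 7588496) - 3872 = 7620730 - 3872 = 7616858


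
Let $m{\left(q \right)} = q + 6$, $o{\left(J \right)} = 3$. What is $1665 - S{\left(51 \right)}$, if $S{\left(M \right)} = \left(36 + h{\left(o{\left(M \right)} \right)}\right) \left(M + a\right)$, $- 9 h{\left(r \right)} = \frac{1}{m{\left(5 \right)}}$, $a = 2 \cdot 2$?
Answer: $- \frac{2830}{9} \approx -314.44$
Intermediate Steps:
$a = 4$
$m{\left(q \right)} = 6 + q$
$h{\left(r \right)} = - \frac{1}{99}$ ($h{\left(r \right)} = - \frac{1}{9 \left(6 + 5\right)} = - \frac{1}{9 \cdot 11} = \left(- \frac{1}{9}\right) \frac{1}{11} = - \frac{1}{99}$)
$S{\left(M \right)} = \frac{14252}{99} + \frac{3563 M}{99}$ ($S{\left(M \right)} = \left(36 - \frac{1}{99}\right) \left(M + 4\right) = \frac{3563 \left(4 + M\right)}{99} = \frac{14252}{99} + \frac{3563 M}{99}$)
$1665 - S{\left(51 \right)} = 1665 - \left(\frac{14252}{99} + \frac{3563}{99} \cdot 51\right) = 1665 - \left(\frac{14252}{99} + \frac{60571}{33}\right) = 1665 - \frac{17815}{9} = - \frac{2830}{9}$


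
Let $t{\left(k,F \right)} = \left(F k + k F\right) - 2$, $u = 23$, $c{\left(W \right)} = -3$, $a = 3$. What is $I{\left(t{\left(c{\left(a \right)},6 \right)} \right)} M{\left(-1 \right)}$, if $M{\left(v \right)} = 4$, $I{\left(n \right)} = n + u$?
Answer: $-60$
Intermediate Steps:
$t{\left(k,F \right)} = -2 + 2 F k$ ($t{\left(k,F \right)} = \left(F k + F k\right) - 2 = 2 F k - 2 = -2 + 2 F k$)
$I{\left(n \right)} = 23 + n$ ($I{\left(n \right)} = n + 23 = 23 + n$)
$I{\left(t{\left(c{\left(a \right)},6 \right)} \right)} M{\left(-1 \right)} = \left(23 + \left(-2 + 2 \cdot 6 \left(-3\right)\right)\right) 4 = \left(23 - 38\right) 4 = \left(-15\right) 4 = -60$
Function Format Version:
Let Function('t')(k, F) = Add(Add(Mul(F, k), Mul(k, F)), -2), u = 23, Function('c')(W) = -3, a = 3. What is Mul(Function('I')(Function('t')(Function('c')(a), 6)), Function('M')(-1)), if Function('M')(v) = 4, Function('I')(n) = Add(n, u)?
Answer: -60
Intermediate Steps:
Function('t')(k, F) = Add(-2, Mul(2, F, k)) (Function('t')(k, F) = Add(Add(Mul(F, k), Mul(F, k)), -2) = Add(Mul(2, F, k), -2) = Add(-2, Mul(2, F, k)))
Function('I')(n) = Add(23, n) (Function('I')(n) = Add(n, 23) = Add(23, n))
Mul(Function('I')(Function('t')(Function('c')(a), 6)), Function('M')(-1)) = Mul(Add(23, Add(-2, Mul(2, 6, -3))), 4) = Mul(Add(23, Add(-2, -36)), 4) = Mul(Add(23, -38), 4) = Mul(-15, 4) = -60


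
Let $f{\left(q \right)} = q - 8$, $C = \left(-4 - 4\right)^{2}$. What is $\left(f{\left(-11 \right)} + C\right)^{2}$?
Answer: $2025$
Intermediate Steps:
$C = 64$ ($C = \left(-4 - 4\right)^{2} = \left(-8\right)^{2} = 64$)
$f{\left(q \right)} = -8 + q$
$\left(f{\left(-11 \right)} + C\right)^{2} = \left(\left(-8 - 11\right) + 64\right)^{2} = \left(-19 + 64\right)^{2} = 45^{2} = 2025$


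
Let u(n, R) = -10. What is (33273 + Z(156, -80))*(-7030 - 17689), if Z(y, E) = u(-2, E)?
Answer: -822228097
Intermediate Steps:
Z(y, E) = -10
(33273 + Z(156, -80))*(-7030 - 17689) = (33273 - 10)*(-7030 - 17689) = 33263*(-24719) = -822228097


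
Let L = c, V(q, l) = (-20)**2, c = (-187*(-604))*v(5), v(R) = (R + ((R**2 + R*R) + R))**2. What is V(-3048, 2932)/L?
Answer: 1/1016532 ≈ 9.8374e-7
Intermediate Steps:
v(R) = (2*R + 2*R**2)**2 (v(R) = (R + ((R**2 + R**2) + R))**2 = (R + (2*R**2 + R))**2 = (R + (R + 2*R**2))**2 = (2*R + 2*R**2)**2)
c = 406612800 (c = (-187*(-604))*(4*5**2*(1 + 5)**2) = 112948*(4*25*6**2) = 112948*(4*25*36) = 112948*3600 = 406612800)
V(q, l) = 400
L = 406612800
V(-3048, 2932)/L = 400/406612800 = 400*(1/406612800) = 1/1016532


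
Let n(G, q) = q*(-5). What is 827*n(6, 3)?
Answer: -12405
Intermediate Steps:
n(G, q) = -5*q
827*n(6, 3) = 827*(-5*3) = 827*(-15) = -12405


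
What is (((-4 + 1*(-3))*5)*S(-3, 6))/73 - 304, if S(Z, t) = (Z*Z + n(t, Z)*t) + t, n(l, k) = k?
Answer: -22087/73 ≈ -302.56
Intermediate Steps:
S(Z, t) = t + Z² + Z*t (S(Z, t) = (Z*Z + Z*t) + t = (Z² + Z*t) + t = t + Z² + Z*t)
(((-4 + 1*(-3))*5)*S(-3, 6))/73 - 304 = (((-4 + 1*(-3))*5)*(6 + (-3)² - 3*6))/73 - 304 = (((-4 - 3)*5)*(6 + 9 - 18))/73 - 304 = (-7*5*(-3))/73 - 304 = (-35*(-3))/73 - 304 = (1/73)*105 - 304 = 105/73 - 304 = -22087/73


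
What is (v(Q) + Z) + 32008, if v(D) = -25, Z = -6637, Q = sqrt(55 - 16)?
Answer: 25346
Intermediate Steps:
Q = sqrt(39) ≈ 6.2450
(v(Q) + Z) + 32008 = (-25 - 6637) + 32008 = -6662 + 32008 = 25346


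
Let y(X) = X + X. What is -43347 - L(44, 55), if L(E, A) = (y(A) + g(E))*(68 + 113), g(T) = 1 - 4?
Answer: -62714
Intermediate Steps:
g(T) = -3
y(X) = 2*X
L(E, A) = -543 + 362*A (L(E, A) = (2*A - 3)*(68 + 113) = (-3 + 2*A)*181 = -543 + 362*A)
-43347 - L(44, 55) = -43347 - (-543 + 362*55) = -43347 - (-543 + 19910) = -43347 - 1*19367 = -43347 - 19367 = -62714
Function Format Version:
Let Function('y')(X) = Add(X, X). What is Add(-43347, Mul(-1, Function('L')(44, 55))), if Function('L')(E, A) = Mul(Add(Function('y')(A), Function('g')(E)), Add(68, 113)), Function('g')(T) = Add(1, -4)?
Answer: -62714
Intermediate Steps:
Function('g')(T) = -3
Function('y')(X) = Mul(2, X)
Function('L')(E, A) = Add(-543, Mul(362, A)) (Function('L')(E, A) = Mul(Add(Mul(2, A), -3), Add(68, 113)) = Mul(Add(-3, Mul(2, A)), 181) = Add(-543, Mul(362, A)))
Add(-43347, Mul(-1, Function('L')(44, 55))) = Add(-43347, Mul(-1, Add(-543, Mul(362, 55)))) = Add(-43347, Mul(-1, Add(-543, 19910))) = Add(-43347, Mul(-1, 19367)) = Add(-43347, -19367) = -62714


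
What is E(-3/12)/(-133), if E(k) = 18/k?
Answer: 72/133 ≈ 0.54135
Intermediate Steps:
E(-3/12)/(-133) = (18/((-3/12)))/(-133) = (18/((-3*1/12)))*(-1/133) = (18/(-¼))*(-1/133) = (18*(-4))*(-1/133) = -72*(-1/133) = 72/133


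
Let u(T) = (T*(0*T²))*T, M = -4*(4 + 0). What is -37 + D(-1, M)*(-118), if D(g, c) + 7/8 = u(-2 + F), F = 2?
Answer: 265/4 ≈ 66.250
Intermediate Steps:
M = -16 (M = -4*4 = -16)
u(T) = 0 (u(T) = (T*0)*T = 0*T = 0)
D(g, c) = -7/8 (D(g, c) = -7/8 + 0 = -7/8)
-37 + D(-1, M)*(-118) = -37 - 7/8*(-118) = -37 + 413/4 = 265/4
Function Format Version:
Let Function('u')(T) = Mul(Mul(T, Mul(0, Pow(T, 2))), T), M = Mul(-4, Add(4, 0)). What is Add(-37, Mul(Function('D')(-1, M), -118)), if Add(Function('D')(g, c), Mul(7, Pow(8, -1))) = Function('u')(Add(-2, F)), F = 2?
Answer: Rational(265, 4) ≈ 66.250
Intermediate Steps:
M = -16 (M = Mul(-4, 4) = -16)
Function('u')(T) = 0 (Function('u')(T) = Mul(Mul(T, 0), T) = Mul(0, T) = 0)
Function('D')(g, c) = Rational(-7, 8) (Function('D')(g, c) = Add(Rational(-7, 8), 0) = Rational(-7, 8))
Add(-37, Mul(Function('D')(-1, M), -118)) = Add(-37, Mul(Rational(-7, 8), -118)) = Add(-37, Rational(413, 4)) = Rational(265, 4)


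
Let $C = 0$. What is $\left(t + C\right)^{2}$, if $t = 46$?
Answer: $2116$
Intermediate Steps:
$\left(t + C\right)^{2} = \left(46 + 0\right)^{2} = 46^{2} = 2116$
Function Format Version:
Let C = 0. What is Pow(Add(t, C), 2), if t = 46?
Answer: 2116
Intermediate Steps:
Pow(Add(t, C), 2) = Pow(Add(46, 0), 2) = Pow(46, 2) = 2116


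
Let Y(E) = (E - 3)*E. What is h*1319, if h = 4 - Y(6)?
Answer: -18466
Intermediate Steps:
Y(E) = E*(-3 + E) (Y(E) = (-3 + E)*E = E*(-3 + E))
h = -14 (h = 4 - 6*(-3 + 6) = 4 - 6*3 = 4 - 1*18 = 4 - 18 = -14)
h*1319 = -14*1319 = -18466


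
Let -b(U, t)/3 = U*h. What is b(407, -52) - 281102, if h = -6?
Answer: -273776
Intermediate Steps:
b(U, t) = 18*U (b(U, t) = -3*U*(-6) = -(-18)*U = 18*U)
b(407, -52) - 281102 = 18*407 - 281102 = 7326 - 281102 = -273776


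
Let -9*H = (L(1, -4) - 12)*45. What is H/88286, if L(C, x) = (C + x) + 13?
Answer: 5/44143 ≈ 0.00011327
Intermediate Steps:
L(C, x) = 13 + C + x
H = 10 (H = -((13 + 1 - 4) - 12)*45/9 = -(10 - 12)*45/9 = -(-2)*45/9 = -1/9*(-90) = 10)
H/88286 = 10/88286 = 10*(1/88286) = 5/44143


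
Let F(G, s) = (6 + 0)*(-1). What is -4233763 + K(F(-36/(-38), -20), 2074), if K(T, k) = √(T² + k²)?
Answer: -4233763 + 2*√1075378 ≈ -4.2317e+6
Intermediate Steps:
F(G, s) = -6 (F(G, s) = 6*(-1) = -6)
-4233763 + K(F(-36/(-38), -20), 2074) = -4233763 + √((-6)² + 2074²) = -4233763 + √(36 + 4301476) = -4233763 + √4301512 = -4233763 + 2*√1075378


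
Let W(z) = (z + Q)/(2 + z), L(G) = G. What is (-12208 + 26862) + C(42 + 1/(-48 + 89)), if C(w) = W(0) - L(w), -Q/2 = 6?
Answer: 598845/41 ≈ 14606.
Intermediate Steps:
Q = -12 (Q = -2*6 = -12)
W(z) = (-12 + z)/(2 + z) (W(z) = (z - 12)/(2 + z) = (-12 + z)/(2 + z))
C(w) = -6 - w (C(w) = (-12 + 0)/(2 + 0) - w = -12/2 - w = (1/2)*(-12) - w = -6 - w)
(-12208 + 26862) + C(42 + 1/(-48 + 89)) = (-12208 + 26862) + (-6 - (42 + 1/(-48 + 89))) = 14654 + (-6 - (42 + 1/41)) = 14654 + (-6 - 1*1723/41) = 14654 + (-6 - 1723/41) = 14654 - 1969/41 = 598845/41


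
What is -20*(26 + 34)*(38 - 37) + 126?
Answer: -1074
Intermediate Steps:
-20*(26 + 34)*(38 - 37) + 126 = -1200 + 126 = -1074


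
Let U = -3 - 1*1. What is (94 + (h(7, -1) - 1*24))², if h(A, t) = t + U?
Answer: 4225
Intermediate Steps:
U = -4 (U = -3 - 1 = -4)
h(A, t) = -4 + t (h(A, t) = t - 4 = -4 + t)
(94 + (h(7, -1) - 1*24))² = (94 + ((-4 - 1) - 1*24))² = (94 + (-5 - 24))² = (94 - 29)² = 65² = 4225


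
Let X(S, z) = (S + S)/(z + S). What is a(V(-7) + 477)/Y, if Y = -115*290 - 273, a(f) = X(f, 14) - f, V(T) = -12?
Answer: 221805/16105417 ≈ 0.013772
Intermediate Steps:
X(S, z) = 2*S/(S + z) (X(S, z) = (2*S)/(S + z) = 2*S/(S + z))
a(f) = -f + 2*f/(14 + f) (a(f) = 2*f/(f + 14) - f = 2*f/(14 + f) - f = -f + 2*f/(14 + f))
Y = -33623 (Y = -33350 - 273 = -33623)
a(V(-7) + 477)/Y = ((-12 + 477)*(-12 - (-12 + 477))/(14 + (-12 + 477)))/(-33623) = (465*(-12 - 1*465)/(14 + 465))*(-1/33623) = (465*(-12 - 465)/479)*(-1/33623) = (465*(1/479)*(-477))*(-1/33623) = -221805/479*(-1/33623) = 221805/16105417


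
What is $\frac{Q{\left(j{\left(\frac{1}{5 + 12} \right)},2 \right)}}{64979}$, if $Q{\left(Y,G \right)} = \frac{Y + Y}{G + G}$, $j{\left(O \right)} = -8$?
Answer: $- \frac{4}{64979} \approx -6.1558 \cdot 10^{-5}$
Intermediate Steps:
$Q{\left(Y,G \right)} = \frac{Y}{G}$ ($Q{\left(Y,G \right)} = \frac{2 Y}{2 G} = 2 Y \frac{1}{2 G} = \frac{Y}{G}$)
$\frac{Q{\left(j{\left(\frac{1}{5 + 12} \right)},2 \right)}}{64979} = \frac{\left(-8\right) \frac{1}{2}}{64979} = \left(-8\right) \frac{1}{2} \cdot \frac{1}{64979} = \left(-4\right) \frac{1}{64979} = - \frac{4}{64979}$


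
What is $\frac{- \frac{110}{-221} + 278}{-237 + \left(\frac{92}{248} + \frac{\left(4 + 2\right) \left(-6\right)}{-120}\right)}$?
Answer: $- \frac{9539940}{8095451} \approx -1.1784$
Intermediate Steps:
$\frac{- \frac{110}{-221} + 278}{-237 + \left(\frac{92}{248} + \frac{\left(4 + 2\right) \left(-6\right)}{-120}\right)} = \frac{\left(-110\right) \left(- \frac{1}{221}\right) + 278}{-237 + \left(92 \cdot \frac{1}{248} + 6 \left(-6\right) \left(- \frac{1}{120}\right)\right)} = \frac{\frac{110}{221} + 278}{-237 + \left(\frac{23}{62} - - \frac{3}{10}\right)} = \frac{61548}{221 \left(-237 + \left(\frac{23}{62} + \frac{3}{10}\right)\right)} = \frac{61548}{221 \left(-237 + \frac{104}{155}\right)} = \frac{61548}{221 \left(- \frac{36631}{155}\right)} = \frac{61548}{221} \left(- \frac{155}{36631}\right) = - \frac{9539940}{8095451}$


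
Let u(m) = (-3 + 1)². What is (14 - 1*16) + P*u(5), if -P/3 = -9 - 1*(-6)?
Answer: 34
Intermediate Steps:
P = 9 (P = -3*(-9 - 1*(-6)) = -3*(-9 + 6) = -3*(-3) = 9)
u(m) = 4 (u(m) = (-2)² = 4)
(14 - 1*16) + P*u(5) = (14 - 1*16) + 9*4 = (14 - 16) + 36 = -2 + 36 = 34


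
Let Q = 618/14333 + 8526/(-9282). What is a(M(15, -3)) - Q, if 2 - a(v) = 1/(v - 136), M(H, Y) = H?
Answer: 100478240/34843523 ≈ 2.8837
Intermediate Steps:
Q = -2773021/3167593 (Q = 618*(1/14333) + 8526*(-1/9282) = 618/14333 - 203/221 = -2773021/3167593 ≈ -0.87543)
a(v) = 2 - 1/(-136 + v) (a(v) = 2 - 1/(v - 136) = 2 - 1/(-136 + v))
a(M(15, -3)) - Q = (-273 + 2*15)/(-136 + 15) - 1*(-2773021/3167593) = (-273 + 30)/(-121) + 2773021/3167593 = -1/121*(-243) + 2773021/3167593 = 243/121 + 2773021/3167593 = 100478240/34843523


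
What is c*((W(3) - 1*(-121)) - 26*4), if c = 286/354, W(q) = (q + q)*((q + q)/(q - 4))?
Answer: -2717/177 ≈ -15.350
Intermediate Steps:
W(q) = 4*q**2/(-4 + q) (W(q) = (2*q)*((2*q)/(-4 + q)) = (2*q)*(2*q/(-4 + q)) = 4*q**2/(-4 + q))
c = 143/177 (c = 286*(1/354) = 143/177 ≈ 0.80791)
c*((W(3) - 1*(-121)) - 26*4) = 143*((4*3**2/(-4 + 3) - 1*(-121)) - 26*4)/177 = 143*((4*9/(-1) + 121) - 104)/177 = 143*((4*9*(-1) + 121) - 104)/177 = 143*((-36 + 121) - 104)/177 = 143*(85 - 104)/177 = (143/177)*(-19) = -2717/177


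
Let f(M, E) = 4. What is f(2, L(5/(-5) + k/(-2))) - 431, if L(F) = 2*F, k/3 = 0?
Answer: -427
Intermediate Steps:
k = 0 (k = 3*0 = 0)
f(2, L(5/(-5) + k/(-2))) - 431 = 4 - 431 = -427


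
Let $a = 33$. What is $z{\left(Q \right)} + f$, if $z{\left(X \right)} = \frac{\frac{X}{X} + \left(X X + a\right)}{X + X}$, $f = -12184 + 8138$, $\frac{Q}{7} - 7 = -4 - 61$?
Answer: $- \frac{1725111}{406} \approx -4249.0$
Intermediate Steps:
$Q = -406$ ($Q = 49 + 7 \left(-4 - 61\right) = 49 + 7 \left(-65\right) = 49 - 455 = -406$)
$f = -4046$
$z{\left(X \right)} = \frac{34 + X^{2}}{2 X}$ ($z{\left(X \right)} = \frac{\frac{X}{X} + \left(X X + 33\right)}{X + X} = \frac{1 + \left(X^{2} + 33\right)}{2 X} = \left(1 + \left(33 + X^{2}\right)\right) \frac{1}{2 X} = \left(34 + X^{2}\right) \frac{1}{2 X} = \frac{34 + X^{2}}{2 X}$)
$z{\left(Q \right)} + f = \left(\frac{1}{2} \left(-406\right) + \frac{17}{-406}\right) - 4046 = \left(-203 + 17 \left(- \frac{1}{406}\right)\right) - 4046 = \left(-203 - \frac{17}{406}\right) - 4046 = - \frac{82435}{406} - 4046 = - \frac{1725111}{406}$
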